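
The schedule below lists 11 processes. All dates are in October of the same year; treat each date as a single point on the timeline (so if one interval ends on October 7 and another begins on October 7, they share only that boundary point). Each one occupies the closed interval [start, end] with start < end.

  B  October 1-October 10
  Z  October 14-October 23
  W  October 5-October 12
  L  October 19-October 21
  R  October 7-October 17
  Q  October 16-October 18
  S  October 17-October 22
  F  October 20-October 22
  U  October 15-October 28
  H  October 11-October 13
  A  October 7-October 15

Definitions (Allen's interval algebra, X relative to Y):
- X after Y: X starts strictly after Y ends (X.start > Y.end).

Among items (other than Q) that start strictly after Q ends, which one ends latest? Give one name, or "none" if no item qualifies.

F

Target Q = [October 16, October 18].
A [October 7, October 15] → before → excluded.
B [October 1, October 10] → before → excluded.
F [October 20, October 22] → after → candidate.
H [October 11, October 13] → before → excluded.
L [October 19, October 21] → after → candidate.
R [October 7, October 17] → overlaps → excluded.
S [October 17, October 22] → overlapped-by → excluded.
U [October 15, October 28] → contains → excluded.
W [October 5, October 12] → before → excluded.
Z [October 14, October 23] → contains → excluded.
Among candidates, latest end is October 22 → F.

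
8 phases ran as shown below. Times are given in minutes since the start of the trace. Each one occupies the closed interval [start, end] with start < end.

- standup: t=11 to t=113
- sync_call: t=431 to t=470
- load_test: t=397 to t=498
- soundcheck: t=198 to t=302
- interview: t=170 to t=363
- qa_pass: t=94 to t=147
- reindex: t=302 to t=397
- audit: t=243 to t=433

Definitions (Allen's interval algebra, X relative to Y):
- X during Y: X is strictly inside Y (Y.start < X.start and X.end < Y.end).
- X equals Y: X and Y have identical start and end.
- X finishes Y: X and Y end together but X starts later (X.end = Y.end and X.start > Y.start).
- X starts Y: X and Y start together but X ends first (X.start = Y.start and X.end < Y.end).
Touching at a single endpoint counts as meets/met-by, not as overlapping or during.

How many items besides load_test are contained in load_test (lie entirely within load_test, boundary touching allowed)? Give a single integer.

Target load_test = [t=397, t=498].
audit [t=243, t=433] → overlaps → no.
interview [t=170, t=363] → before → no.
qa_pass [t=94, t=147] → before → no.
reindex [t=302, t=397] → meets → no.
soundcheck [t=198, t=302] → before → no.
standup [t=11, t=113] → before → no.
sync_call [t=431, t=470] → during → counts.
Total: 1.

1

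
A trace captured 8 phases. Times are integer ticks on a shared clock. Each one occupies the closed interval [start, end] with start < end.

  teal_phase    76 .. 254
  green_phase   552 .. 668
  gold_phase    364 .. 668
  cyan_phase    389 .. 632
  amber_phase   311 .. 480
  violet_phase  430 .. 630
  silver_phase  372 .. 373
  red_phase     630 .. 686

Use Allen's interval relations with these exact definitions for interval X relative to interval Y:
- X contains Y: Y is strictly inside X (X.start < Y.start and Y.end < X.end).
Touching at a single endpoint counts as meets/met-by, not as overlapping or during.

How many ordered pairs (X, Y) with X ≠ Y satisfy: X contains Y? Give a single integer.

5

Checking all 56 ordered pairs for relation 'contains'; matching pairs in alphabetical order:
(amber_phase, silver_phase): amber_phase contains silver_phase ✓
(cyan_phase, violet_phase): cyan_phase contains violet_phase ✓
(gold_phase, cyan_phase): gold_phase contains cyan_phase ✓
(gold_phase, silver_phase): gold_phase contains silver_phase ✓
(gold_phase, violet_phase): gold_phase contains violet_phase ✓
Count: 5.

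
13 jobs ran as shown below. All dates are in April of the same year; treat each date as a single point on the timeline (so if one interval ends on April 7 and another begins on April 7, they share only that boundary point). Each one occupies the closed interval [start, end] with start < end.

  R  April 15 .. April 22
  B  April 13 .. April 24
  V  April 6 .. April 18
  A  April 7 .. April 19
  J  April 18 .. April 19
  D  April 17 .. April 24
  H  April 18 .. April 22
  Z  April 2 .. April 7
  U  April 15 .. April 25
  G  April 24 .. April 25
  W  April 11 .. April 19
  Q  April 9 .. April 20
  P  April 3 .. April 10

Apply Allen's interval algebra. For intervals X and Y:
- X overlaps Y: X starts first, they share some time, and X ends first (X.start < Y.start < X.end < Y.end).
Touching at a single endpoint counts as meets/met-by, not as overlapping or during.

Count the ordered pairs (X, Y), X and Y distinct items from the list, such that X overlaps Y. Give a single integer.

30

Checking all 156 ordered pairs for relation 'overlaps'; matching pairs in alphabetical order:
(A, B): A overlaps B ✓
(A, D): A overlaps D ✓
(A, H): A overlaps H ✓
(A, Q): A overlaps Q ✓
(A, R): A overlaps R ✓
(A, U): A overlaps U ✓
(B, U): B overlaps U ✓
(P, A): P overlaps A ✓
(P, Q): P overlaps Q ✓
(P, V): P overlaps V ✓
(Q, B): Q overlaps B ✓
(Q, D): Q overlaps D ✓
(Q, H): Q overlaps H ✓
(Q, R): Q overlaps R ✓
(Q, U): Q overlaps U ✓
(R, D): R overlaps D ✓
(V, A): V overlaps A ✓
(V, B): V overlaps B ✓
(V, D): V overlaps D ✓
(V, Q): V overlaps Q ✓
(V, R): V overlaps R ✓
(V, U): V overlaps U ✓
(V, W): V overlaps W ✓
(W, B): W overlaps B ✓
... plus 6 further pairs not listed.
Count: 30.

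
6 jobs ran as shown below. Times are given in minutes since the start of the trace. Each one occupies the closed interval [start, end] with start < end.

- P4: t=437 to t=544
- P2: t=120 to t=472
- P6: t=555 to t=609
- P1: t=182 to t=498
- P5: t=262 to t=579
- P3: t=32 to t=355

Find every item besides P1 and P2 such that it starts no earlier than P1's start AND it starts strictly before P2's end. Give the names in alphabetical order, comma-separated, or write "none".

Conditions: its start is no earlier than P1's start (X.start >= t=182) AND its start is strictly before P2's end (X.start < t=472).
P3: start t=32 >= t=182? ✗; start t=32 < t=472? ✓ → no.
P4: start t=437 >= t=182? ✓; start t=437 < t=472? ✓ → yes.
P5: start t=262 >= t=182? ✓; start t=262 < t=472? ✓ → yes.
P6: start t=555 >= t=182? ✓; start t=555 < t=472? ✗ → no.
Result: P4, P5.

P4, P5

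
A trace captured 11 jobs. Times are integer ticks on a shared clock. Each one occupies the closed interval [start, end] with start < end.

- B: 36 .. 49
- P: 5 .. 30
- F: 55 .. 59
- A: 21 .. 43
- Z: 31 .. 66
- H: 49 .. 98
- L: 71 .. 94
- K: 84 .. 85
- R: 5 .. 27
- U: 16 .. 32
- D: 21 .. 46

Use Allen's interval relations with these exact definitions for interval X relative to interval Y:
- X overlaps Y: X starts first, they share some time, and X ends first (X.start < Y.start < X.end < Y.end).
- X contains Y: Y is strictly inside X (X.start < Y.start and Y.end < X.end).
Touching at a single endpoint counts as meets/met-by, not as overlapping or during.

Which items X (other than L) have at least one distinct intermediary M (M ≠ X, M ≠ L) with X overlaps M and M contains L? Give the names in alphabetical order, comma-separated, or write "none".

Z

Target L = [71, 94].
Intermediaries M with M contains L: H.
Via H — items with X overlaps H: Z.
Union: Z.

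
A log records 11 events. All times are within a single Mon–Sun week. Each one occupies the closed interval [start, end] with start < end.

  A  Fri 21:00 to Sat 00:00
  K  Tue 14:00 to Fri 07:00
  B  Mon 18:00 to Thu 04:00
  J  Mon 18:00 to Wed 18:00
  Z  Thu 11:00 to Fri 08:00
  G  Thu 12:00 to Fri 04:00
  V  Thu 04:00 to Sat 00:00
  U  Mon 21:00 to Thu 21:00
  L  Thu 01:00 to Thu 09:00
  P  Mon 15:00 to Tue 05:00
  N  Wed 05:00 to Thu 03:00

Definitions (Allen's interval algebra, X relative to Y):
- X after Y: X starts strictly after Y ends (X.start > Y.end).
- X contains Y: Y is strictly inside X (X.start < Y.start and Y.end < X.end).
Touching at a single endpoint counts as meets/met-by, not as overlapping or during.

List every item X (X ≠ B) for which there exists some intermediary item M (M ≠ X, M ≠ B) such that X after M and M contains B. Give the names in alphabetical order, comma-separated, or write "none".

none

Target B = [Mon 18:00, Thu 04:00].
Intermediaries M with M contains B: none.
Union: none.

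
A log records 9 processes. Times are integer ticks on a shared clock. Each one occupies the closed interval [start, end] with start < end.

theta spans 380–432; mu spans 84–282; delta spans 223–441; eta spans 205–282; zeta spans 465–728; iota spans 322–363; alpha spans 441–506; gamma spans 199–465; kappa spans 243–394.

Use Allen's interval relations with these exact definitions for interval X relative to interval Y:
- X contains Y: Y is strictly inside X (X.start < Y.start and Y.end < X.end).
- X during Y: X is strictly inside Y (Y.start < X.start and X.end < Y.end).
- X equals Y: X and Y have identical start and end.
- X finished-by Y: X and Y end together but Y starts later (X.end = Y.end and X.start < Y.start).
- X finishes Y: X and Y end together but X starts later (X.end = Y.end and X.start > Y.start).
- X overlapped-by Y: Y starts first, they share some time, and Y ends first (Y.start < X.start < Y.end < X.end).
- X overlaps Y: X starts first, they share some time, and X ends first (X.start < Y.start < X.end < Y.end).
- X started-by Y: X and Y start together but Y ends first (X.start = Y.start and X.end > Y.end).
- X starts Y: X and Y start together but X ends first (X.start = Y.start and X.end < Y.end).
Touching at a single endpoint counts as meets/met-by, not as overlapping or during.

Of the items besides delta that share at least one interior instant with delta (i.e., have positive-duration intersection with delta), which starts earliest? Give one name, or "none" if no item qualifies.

mu

Target delta = [223, 441].
alpha [441, 506] → met-by → excluded.
eta [205, 282] → overlaps → candidate.
gamma [199, 465] → contains → candidate.
iota [322, 363] → during → candidate.
kappa [243, 394] → during → candidate.
mu [84, 282] → overlaps → candidate.
theta [380, 432] → during → candidate.
zeta [465, 728] → after → excluded.
Among candidates, earliest start is 84 → mu.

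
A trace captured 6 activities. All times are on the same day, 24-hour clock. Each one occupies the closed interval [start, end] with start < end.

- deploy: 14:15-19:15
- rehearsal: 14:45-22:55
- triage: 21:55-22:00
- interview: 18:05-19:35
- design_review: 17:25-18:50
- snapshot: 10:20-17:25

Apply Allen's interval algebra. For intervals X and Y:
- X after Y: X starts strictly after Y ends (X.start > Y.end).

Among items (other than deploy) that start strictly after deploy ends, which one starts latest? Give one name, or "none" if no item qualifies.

triage

Target deploy = [14:15, 19:15].
design_review [17:25, 18:50] → during → excluded.
interview [18:05, 19:35] → overlapped-by → excluded.
rehearsal [14:45, 22:55] → overlapped-by → excluded.
snapshot [10:20, 17:25] → overlaps → excluded.
triage [21:55, 22:00] → after → candidate.
Among candidates, latest start is 21:55 → triage.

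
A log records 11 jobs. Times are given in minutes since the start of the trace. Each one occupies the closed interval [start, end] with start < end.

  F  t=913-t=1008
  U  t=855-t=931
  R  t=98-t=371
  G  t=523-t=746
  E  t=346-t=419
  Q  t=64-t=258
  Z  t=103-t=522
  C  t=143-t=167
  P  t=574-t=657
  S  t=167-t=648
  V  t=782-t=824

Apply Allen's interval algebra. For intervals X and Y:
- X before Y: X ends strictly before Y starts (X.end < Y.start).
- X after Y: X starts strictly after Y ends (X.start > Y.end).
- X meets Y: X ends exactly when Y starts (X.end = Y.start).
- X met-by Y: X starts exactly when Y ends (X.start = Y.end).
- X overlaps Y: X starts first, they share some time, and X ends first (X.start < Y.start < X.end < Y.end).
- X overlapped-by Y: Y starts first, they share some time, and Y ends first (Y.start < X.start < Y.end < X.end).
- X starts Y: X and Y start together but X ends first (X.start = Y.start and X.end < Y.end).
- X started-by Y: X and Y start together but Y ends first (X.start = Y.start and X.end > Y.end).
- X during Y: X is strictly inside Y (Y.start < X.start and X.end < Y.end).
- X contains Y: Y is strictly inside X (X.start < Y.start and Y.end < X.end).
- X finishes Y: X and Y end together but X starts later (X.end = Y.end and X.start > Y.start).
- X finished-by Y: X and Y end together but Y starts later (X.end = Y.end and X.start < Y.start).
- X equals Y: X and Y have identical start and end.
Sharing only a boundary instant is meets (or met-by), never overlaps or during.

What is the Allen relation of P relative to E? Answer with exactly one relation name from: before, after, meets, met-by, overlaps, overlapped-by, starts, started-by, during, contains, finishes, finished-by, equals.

P = [t=574, t=657]; E = [t=346, t=419].
Compare endpoints: P.start > E.start, P.start > E.end, P.end > E.start, P.end > E.end.
That pattern is 'after'.

after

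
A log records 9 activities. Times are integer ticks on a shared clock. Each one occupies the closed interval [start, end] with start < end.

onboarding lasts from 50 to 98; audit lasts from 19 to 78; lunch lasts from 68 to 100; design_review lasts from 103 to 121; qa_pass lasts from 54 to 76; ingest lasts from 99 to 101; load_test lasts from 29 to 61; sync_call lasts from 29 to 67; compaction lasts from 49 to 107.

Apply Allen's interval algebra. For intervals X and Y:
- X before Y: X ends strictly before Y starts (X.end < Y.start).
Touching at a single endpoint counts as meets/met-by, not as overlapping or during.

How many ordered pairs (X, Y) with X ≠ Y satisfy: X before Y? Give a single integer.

Checking all 72 ordered pairs for relation 'before'; matching pairs in alphabetical order:
(audit, design_review): audit before design_review ✓
(audit, ingest): audit before ingest ✓
(ingest, design_review): ingest before design_review ✓
(load_test, design_review): load_test before design_review ✓
(load_test, ingest): load_test before ingest ✓
(load_test, lunch): load_test before lunch ✓
(lunch, design_review): lunch before design_review ✓
(onboarding, design_review): onboarding before design_review ✓
(onboarding, ingest): onboarding before ingest ✓
(qa_pass, design_review): qa_pass before design_review ✓
(qa_pass, ingest): qa_pass before ingest ✓
(sync_call, design_review): sync_call before design_review ✓
(sync_call, ingest): sync_call before ingest ✓
(sync_call, lunch): sync_call before lunch ✓
Count: 14.

14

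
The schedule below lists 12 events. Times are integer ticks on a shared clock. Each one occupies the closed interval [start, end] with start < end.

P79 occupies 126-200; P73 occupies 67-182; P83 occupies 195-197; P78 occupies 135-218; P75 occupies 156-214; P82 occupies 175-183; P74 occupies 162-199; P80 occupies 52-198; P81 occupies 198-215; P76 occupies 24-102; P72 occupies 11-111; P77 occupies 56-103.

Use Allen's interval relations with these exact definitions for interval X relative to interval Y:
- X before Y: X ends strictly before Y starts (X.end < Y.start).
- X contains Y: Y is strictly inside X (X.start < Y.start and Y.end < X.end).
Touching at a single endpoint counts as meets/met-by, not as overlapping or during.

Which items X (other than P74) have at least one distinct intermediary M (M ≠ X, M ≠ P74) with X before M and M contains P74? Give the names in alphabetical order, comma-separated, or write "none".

P72, P76, P77

Target P74 = [162, 199].
Intermediaries M with M contains P74: P75, P78, P79.
Via P75 — items with X before P75: P72, P76, P77.
Via P78 — items with X before P78: P72, P76, P77.
Via P79 — items with X before P79: P72, P76, P77.
Union: P72, P76, P77.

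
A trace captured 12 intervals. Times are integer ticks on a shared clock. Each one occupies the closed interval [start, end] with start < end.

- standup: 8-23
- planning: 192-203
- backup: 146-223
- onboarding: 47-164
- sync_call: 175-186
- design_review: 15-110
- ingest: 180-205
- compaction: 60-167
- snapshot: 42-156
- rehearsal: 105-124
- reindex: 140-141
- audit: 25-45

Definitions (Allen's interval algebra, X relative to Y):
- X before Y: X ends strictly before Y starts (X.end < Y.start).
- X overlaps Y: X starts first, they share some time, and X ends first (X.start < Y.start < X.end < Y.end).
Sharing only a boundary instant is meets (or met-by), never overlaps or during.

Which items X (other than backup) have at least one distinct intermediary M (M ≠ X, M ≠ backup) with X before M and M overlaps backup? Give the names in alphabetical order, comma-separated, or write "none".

audit, standup

Target backup = [146, 223].
Intermediaries M with M overlaps backup: compaction, onboarding, snapshot.
Via compaction — items with X before compaction: audit, standup.
Via onboarding — items with X before onboarding: audit, standup.
Via snapshot — items with X before snapshot: standup.
Union: audit, standup.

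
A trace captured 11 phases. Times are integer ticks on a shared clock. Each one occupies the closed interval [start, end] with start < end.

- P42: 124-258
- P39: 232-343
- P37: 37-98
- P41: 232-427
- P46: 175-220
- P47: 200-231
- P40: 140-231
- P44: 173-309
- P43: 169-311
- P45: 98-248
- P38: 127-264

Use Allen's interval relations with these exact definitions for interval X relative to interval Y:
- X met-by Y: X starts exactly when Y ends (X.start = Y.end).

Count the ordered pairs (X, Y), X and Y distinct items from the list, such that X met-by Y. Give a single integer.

1

Checking all 110 ordered pairs for relation 'met-by'; matching pairs in alphabetical order:
(P45, P37): P45 met-by P37 ✓
Count: 1.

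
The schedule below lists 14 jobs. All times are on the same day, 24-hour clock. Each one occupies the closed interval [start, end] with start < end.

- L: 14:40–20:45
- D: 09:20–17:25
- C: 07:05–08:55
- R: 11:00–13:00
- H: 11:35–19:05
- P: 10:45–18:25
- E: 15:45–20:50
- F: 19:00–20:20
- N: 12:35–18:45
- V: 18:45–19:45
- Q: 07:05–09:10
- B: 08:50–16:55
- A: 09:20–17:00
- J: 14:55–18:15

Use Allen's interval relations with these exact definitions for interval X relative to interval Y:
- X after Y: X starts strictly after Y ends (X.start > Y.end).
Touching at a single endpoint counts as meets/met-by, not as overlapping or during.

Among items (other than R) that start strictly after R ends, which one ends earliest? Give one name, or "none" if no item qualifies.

J

Target R = [11:00, 13:00].
A [09:20, 17:00] → contains → excluded.
B [08:50, 16:55] → contains → excluded.
C [07:05, 08:55] → before → excluded.
D [09:20, 17:25] → contains → excluded.
E [15:45, 20:50] → after → candidate.
F [19:00, 20:20] → after → candidate.
H [11:35, 19:05] → overlapped-by → excluded.
J [14:55, 18:15] → after → candidate.
L [14:40, 20:45] → after → candidate.
N [12:35, 18:45] → overlapped-by → excluded.
P [10:45, 18:25] → contains → excluded.
Q [07:05, 09:10] → before → excluded.
V [18:45, 19:45] → after → candidate.
Among candidates, earliest end is 18:15 → J.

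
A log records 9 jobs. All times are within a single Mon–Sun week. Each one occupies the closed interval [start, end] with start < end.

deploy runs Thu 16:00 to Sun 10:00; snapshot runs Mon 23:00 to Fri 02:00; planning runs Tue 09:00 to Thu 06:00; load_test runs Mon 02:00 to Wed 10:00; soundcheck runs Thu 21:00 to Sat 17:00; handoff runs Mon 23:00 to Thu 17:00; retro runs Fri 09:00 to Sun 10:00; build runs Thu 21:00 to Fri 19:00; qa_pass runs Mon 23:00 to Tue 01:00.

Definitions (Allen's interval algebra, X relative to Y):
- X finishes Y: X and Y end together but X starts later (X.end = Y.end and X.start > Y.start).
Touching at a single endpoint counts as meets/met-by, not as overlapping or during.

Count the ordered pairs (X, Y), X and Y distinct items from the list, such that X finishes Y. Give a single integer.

Checking all 72 ordered pairs for relation 'finishes'; matching pairs in alphabetical order:
(retro, deploy): retro finishes deploy ✓
Count: 1.

1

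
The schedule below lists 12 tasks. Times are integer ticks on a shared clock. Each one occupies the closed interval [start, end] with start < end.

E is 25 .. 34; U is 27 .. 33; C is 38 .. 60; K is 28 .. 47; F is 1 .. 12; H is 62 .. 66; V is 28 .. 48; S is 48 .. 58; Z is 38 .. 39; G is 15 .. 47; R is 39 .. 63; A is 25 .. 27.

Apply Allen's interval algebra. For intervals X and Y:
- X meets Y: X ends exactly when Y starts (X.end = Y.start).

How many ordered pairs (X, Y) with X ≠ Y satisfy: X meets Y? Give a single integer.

Checking all 132 ordered pairs for relation 'meets'; matching pairs in alphabetical order:
(A, U): A meets U ✓
(V, S): V meets S ✓
(Z, R): Z meets R ✓
Count: 3.

3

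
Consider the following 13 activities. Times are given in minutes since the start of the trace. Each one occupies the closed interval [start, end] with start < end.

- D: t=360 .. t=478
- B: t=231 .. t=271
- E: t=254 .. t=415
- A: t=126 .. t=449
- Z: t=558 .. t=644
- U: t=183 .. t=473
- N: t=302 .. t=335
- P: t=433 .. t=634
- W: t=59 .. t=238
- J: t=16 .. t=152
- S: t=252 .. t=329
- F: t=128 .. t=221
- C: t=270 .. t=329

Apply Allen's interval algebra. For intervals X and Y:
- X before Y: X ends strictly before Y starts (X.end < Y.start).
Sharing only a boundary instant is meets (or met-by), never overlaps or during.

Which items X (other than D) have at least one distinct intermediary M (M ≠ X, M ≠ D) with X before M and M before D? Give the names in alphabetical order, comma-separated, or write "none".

B, F, J, W

Target D = [t=360, t=478].
Intermediaries M with M before D: B, C, F, J, N, S, W.
Via B — items with X before B: F, J.
Via C — items with X before C: F, J, W.
Via F — items with X before F: none.
Via J — items with X before J: none.
Via N — items with X before N: B, F, J, W.
Via S — items with X before S: F, J, W.
Via W — items with X before W: none.
Union: B, F, J, W.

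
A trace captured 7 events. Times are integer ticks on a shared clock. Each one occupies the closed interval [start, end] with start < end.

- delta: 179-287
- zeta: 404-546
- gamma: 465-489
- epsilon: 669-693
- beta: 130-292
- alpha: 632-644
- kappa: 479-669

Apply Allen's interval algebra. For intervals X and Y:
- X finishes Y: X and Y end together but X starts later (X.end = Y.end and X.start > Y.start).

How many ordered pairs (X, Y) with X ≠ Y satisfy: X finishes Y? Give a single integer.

Checking all 42 ordered pairs for relation 'finishes'; matching pairs in alphabetical order:
No pair satisfies it.
Count: 0.

0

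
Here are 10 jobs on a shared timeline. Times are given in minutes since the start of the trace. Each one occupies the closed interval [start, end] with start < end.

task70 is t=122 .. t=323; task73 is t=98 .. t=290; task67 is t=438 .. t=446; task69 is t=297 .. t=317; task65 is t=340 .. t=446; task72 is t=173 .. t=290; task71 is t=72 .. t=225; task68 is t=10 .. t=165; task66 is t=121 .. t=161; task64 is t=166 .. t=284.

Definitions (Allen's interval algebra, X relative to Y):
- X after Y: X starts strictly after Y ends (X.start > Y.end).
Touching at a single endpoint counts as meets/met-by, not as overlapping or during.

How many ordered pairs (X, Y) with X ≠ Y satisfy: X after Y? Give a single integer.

Checking all 90 ordered pairs for relation 'after'; matching pairs in alphabetical order:
(task64, task66): task64 after task66 ✓
(task64, task68): task64 after task68 ✓
(task65, task64): task65 after task64 ✓
(task65, task66): task65 after task66 ✓
(task65, task68): task65 after task68 ✓
(task65, task69): task65 after task69 ✓
(task65, task70): task65 after task70 ✓
(task65, task71): task65 after task71 ✓
(task65, task72): task65 after task72 ✓
(task65, task73): task65 after task73 ✓
(task67, task64): task67 after task64 ✓
(task67, task66): task67 after task66 ✓
(task67, task68): task67 after task68 ✓
(task67, task69): task67 after task69 ✓
(task67, task70): task67 after task70 ✓
(task67, task71): task67 after task71 ✓
(task67, task72): task67 after task72 ✓
(task67, task73): task67 after task73 ✓
(task69, task64): task69 after task64 ✓
(task69, task66): task69 after task66 ✓
(task69, task68): task69 after task68 ✓
(task69, task71): task69 after task71 ✓
(task69, task72): task69 after task72 ✓
(task69, task73): task69 after task73 ✓
... plus 2 further pairs not listed.
Count: 26.

26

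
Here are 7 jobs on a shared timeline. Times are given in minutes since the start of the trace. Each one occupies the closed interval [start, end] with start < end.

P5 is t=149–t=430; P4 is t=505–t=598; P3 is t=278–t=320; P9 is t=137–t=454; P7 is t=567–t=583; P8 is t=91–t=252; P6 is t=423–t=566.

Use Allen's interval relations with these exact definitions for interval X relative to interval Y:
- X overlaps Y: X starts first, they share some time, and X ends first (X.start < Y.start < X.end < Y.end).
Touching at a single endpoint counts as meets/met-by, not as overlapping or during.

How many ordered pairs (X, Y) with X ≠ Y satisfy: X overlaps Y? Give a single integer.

Checking all 42 ordered pairs for relation 'overlaps'; matching pairs in alphabetical order:
(P5, P6): P5 overlaps P6 ✓
(P6, P4): P6 overlaps P4 ✓
(P8, P5): P8 overlaps P5 ✓
(P8, P9): P8 overlaps P9 ✓
(P9, P6): P9 overlaps P6 ✓
Count: 5.

5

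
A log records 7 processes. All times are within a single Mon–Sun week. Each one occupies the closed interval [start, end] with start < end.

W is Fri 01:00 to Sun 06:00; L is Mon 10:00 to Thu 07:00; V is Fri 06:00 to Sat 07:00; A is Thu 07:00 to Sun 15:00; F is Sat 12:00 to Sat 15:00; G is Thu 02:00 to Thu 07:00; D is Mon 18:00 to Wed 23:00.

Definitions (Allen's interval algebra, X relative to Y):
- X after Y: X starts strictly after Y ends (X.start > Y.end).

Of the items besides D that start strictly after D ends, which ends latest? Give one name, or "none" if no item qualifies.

Target D = [Mon 18:00, Wed 23:00].
A [Thu 07:00, Sun 15:00] → after → candidate.
F [Sat 12:00, Sat 15:00] → after → candidate.
G [Thu 02:00, Thu 07:00] → after → candidate.
L [Mon 10:00, Thu 07:00] → contains → excluded.
V [Fri 06:00, Sat 07:00] → after → candidate.
W [Fri 01:00, Sun 06:00] → after → candidate.
Among candidates, latest end is Sun 15:00 → A.

A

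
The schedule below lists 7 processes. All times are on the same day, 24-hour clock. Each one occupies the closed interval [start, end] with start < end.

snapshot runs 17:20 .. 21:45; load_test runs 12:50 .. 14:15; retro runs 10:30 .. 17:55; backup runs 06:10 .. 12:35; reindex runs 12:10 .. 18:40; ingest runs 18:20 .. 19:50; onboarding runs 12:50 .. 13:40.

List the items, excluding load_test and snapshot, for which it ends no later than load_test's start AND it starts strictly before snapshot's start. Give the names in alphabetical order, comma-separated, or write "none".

backup

Conditions: its end is no later than load_test's start (X.end <= 12:50) AND its start is strictly before snapshot's start (X.start < 17:20).
backup: end 12:35 <= 12:50? ✓; start 06:10 < 17:20? ✓ → yes.
ingest: end 19:50 <= 12:50? ✗; start 18:20 < 17:20? ✗ → no.
onboarding: end 13:40 <= 12:50? ✗; start 12:50 < 17:20? ✓ → no.
reindex: end 18:40 <= 12:50? ✗; start 12:10 < 17:20? ✓ → no.
retro: end 17:55 <= 12:50? ✗; start 10:30 < 17:20? ✓ → no.
Result: backup.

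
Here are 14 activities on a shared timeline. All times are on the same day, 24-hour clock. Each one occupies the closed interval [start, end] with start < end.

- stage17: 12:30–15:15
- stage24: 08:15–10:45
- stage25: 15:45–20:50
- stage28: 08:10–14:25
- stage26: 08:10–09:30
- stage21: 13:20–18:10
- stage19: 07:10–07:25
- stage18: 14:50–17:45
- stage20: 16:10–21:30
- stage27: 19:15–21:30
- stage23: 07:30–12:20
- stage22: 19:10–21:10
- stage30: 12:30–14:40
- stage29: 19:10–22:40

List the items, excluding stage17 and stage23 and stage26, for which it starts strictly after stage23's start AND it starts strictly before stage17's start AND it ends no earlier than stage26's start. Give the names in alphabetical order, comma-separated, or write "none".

stage24, stage28

Conditions: its start is strictly after stage23's start (X.start > 07:30) AND its start is strictly before stage17's start (X.start < 12:30) AND its end is no earlier than stage26's start (X.end >= 08:10).
stage18: start 14:50 > 07:30? ✓; start 14:50 < 12:30? ✗; end 17:45 >= 08:10? ✓ → no.
stage19: start 07:10 > 07:30? ✗; start 07:10 < 12:30? ✓; end 07:25 >= 08:10? ✗ → no.
stage20: start 16:10 > 07:30? ✓; start 16:10 < 12:30? ✗; end 21:30 >= 08:10? ✓ → no.
stage21: start 13:20 > 07:30? ✓; start 13:20 < 12:30? ✗; end 18:10 >= 08:10? ✓ → no.
stage22: start 19:10 > 07:30? ✓; start 19:10 < 12:30? ✗; end 21:10 >= 08:10? ✓ → no.
stage24: start 08:15 > 07:30? ✓; start 08:15 < 12:30? ✓; end 10:45 >= 08:10? ✓ → yes.
stage25: start 15:45 > 07:30? ✓; start 15:45 < 12:30? ✗; end 20:50 >= 08:10? ✓ → no.
stage27: start 19:15 > 07:30? ✓; start 19:15 < 12:30? ✗; end 21:30 >= 08:10? ✓ → no.
stage28: start 08:10 > 07:30? ✓; start 08:10 < 12:30? ✓; end 14:25 >= 08:10? ✓ → yes.
stage29: start 19:10 > 07:30? ✓; start 19:10 < 12:30? ✗; end 22:40 >= 08:10? ✓ → no.
stage30: start 12:30 > 07:30? ✓; start 12:30 < 12:30? ✗; end 14:40 >= 08:10? ✓ → no.
Result: stage24, stage28.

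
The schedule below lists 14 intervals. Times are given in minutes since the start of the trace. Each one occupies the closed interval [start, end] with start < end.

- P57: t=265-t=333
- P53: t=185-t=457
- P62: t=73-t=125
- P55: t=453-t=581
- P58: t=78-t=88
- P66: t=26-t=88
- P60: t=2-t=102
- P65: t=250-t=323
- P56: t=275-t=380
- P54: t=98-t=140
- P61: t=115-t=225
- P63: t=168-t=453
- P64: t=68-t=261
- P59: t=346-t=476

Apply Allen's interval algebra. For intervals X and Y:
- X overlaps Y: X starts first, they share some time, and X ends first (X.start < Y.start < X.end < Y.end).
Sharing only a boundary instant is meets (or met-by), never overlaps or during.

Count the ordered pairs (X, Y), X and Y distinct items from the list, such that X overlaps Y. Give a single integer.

Checking all 182 ordered pairs for relation 'overlaps'; matching pairs in alphabetical order:
(P53, P55): P53 overlaps P55 ✓
(P53, P59): P53 overlaps P59 ✓
(P54, P61): P54 overlaps P61 ✓
(P56, P59): P56 overlaps P59 ✓
(P57, P56): P57 overlaps P56 ✓
(P59, P55): P59 overlaps P55 ✓
(P60, P54): P60 overlaps P54 ✓
(P60, P62): P60 overlaps P62 ✓
(P60, P64): P60 overlaps P64 ✓
(P61, P53): P61 overlaps P53 ✓
(P61, P63): P61 overlaps P63 ✓
(P62, P54): P62 overlaps P54 ✓
(P62, P61): P62 overlaps P61 ✓
(P63, P53): P63 overlaps P53 ✓
(P63, P59): P63 overlaps P59 ✓
(P64, P53): P64 overlaps P53 ✓
(P64, P63): P64 overlaps P63 ✓
(P64, P65): P64 overlaps P65 ✓
(P65, P56): P65 overlaps P56 ✓
(P65, P57): P65 overlaps P57 ✓
(P66, P62): P66 overlaps P62 ✓
(P66, P64): P66 overlaps P64 ✓
Count: 22.

22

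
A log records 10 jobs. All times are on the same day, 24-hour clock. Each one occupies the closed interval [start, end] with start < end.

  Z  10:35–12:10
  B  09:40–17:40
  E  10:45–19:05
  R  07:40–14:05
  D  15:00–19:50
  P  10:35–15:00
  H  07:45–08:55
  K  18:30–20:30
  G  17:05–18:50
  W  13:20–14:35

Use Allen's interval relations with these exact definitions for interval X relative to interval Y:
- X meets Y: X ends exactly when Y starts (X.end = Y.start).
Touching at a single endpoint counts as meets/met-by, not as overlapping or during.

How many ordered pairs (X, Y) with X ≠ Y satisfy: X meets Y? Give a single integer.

1

Checking all 90 ordered pairs for relation 'meets'; matching pairs in alphabetical order:
(P, D): P meets D ✓
Count: 1.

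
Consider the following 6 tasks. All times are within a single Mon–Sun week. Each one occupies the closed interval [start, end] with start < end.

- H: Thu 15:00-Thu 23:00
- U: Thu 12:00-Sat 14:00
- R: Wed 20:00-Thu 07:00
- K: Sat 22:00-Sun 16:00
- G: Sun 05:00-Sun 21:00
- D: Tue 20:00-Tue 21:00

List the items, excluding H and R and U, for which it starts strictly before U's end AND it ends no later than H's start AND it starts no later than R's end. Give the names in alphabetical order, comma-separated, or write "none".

Conditions: its start is strictly before U's end (X.start < Sat 14:00) AND its end is no later than H's start (X.end <= Thu 15:00) AND its start is no later than R's end (X.start <= Thu 07:00).
D: start Tue 20:00 < Sat 14:00? ✓; end Tue 21:00 <= Thu 15:00? ✓; start Tue 20:00 <= Thu 07:00? ✓ → yes.
G: start Sun 05:00 < Sat 14:00? ✗; end Sun 21:00 <= Thu 15:00? ✗; start Sun 05:00 <= Thu 07:00? ✗ → no.
K: start Sat 22:00 < Sat 14:00? ✗; end Sun 16:00 <= Thu 15:00? ✗; start Sat 22:00 <= Thu 07:00? ✗ → no.
Result: D.

D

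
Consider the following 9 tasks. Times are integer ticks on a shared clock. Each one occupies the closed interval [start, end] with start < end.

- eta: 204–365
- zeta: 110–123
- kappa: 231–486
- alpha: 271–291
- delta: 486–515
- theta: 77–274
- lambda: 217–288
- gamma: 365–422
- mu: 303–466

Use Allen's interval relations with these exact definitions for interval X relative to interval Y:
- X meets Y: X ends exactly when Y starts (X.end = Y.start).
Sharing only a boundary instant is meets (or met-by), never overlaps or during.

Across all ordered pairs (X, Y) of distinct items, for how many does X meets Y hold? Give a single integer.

Checking all 72 ordered pairs for relation 'meets'; matching pairs in alphabetical order:
(eta, gamma): eta meets gamma ✓
(kappa, delta): kappa meets delta ✓
Count: 2.

2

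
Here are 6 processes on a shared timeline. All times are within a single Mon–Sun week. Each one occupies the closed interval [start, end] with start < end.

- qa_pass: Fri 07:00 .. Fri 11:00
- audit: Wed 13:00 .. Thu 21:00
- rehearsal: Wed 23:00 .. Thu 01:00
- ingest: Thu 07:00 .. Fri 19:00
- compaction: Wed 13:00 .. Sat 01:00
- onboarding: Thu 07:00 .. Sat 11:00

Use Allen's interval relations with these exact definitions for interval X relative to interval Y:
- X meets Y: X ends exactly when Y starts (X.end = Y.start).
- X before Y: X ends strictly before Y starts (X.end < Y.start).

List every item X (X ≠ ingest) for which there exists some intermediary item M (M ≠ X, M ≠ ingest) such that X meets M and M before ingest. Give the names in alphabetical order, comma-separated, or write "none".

Target ingest = [Thu 07:00, Fri 19:00].
Intermediaries M with M before ingest: rehearsal.
Via rehearsal — items with X meets rehearsal: none.
Union: none.

none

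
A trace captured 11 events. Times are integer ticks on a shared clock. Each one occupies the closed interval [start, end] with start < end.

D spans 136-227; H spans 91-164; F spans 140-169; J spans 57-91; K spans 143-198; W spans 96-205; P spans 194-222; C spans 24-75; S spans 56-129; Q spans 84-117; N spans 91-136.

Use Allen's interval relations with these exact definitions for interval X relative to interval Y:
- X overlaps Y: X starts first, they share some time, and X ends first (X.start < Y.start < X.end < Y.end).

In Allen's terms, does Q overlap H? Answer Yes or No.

Q = [84, 117], H = [91, 164].
Actual relation of Q to H: overlaps.
Asked whether 'overlaps' holds → Yes.

Yes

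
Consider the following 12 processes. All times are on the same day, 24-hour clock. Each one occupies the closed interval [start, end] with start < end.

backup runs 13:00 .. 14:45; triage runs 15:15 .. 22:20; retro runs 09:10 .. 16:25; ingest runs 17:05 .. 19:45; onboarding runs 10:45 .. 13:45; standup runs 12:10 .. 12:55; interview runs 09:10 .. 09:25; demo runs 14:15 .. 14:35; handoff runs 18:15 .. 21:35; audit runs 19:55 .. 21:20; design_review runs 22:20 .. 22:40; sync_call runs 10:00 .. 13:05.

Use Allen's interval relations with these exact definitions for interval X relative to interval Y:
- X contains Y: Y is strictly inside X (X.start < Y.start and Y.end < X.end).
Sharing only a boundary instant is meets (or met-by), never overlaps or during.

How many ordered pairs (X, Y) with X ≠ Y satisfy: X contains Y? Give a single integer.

Checking all 132 ordered pairs for relation 'contains'; matching pairs in alphabetical order:
(backup, demo): backup contains demo ✓
(handoff, audit): handoff contains audit ✓
(onboarding, standup): onboarding contains standup ✓
(retro, backup): retro contains backup ✓
(retro, demo): retro contains demo ✓
(retro, onboarding): retro contains onboarding ✓
(retro, standup): retro contains standup ✓
(retro, sync_call): retro contains sync_call ✓
(sync_call, standup): sync_call contains standup ✓
(triage, audit): triage contains audit ✓
(triage, handoff): triage contains handoff ✓
(triage, ingest): triage contains ingest ✓
Count: 12.

12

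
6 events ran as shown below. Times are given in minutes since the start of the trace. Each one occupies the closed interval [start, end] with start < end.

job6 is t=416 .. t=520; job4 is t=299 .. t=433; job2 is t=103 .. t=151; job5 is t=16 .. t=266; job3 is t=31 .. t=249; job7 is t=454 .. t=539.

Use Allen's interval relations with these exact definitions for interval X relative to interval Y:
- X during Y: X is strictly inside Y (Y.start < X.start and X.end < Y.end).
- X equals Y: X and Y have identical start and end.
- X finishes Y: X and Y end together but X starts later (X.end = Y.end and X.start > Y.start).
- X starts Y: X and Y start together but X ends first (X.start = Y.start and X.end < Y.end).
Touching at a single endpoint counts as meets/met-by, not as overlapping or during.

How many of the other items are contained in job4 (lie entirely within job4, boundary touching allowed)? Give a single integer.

Target job4 = [t=299, t=433].
job2 [t=103, t=151] → before → no.
job3 [t=31, t=249] → before → no.
job5 [t=16, t=266] → before → no.
job6 [t=416, t=520] → overlapped-by → no.
job7 [t=454, t=539] → after → no.
Total: 0.

0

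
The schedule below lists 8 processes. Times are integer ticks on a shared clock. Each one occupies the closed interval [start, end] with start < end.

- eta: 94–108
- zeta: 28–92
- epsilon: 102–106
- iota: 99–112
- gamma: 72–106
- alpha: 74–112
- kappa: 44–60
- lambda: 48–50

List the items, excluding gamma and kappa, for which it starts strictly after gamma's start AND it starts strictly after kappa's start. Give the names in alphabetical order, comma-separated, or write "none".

Conditions: its start is strictly after gamma's start (X.start > 72) AND its start is strictly after kappa's start (X.start > 44).
alpha: start 74 > 72? ✓; start 74 > 44? ✓ → yes.
epsilon: start 102 > 72? ✓; start 102 > 44? ✓ → yes.
eta: start 94 > 72? ✓; start 94 > 44? ✓ → yes.
iota: start 99 > 72? ✓; start 99 > 44? ✓ → yes.
lambda: start 48 > 72? ✗; start 48 > 44? ✓ → no.
zeta: start 28 > 72? ✗; start 28 > 44? ✗ → no.
Result: alpha, epsilon, eta, iota.

alpha, epsilon, eta, iota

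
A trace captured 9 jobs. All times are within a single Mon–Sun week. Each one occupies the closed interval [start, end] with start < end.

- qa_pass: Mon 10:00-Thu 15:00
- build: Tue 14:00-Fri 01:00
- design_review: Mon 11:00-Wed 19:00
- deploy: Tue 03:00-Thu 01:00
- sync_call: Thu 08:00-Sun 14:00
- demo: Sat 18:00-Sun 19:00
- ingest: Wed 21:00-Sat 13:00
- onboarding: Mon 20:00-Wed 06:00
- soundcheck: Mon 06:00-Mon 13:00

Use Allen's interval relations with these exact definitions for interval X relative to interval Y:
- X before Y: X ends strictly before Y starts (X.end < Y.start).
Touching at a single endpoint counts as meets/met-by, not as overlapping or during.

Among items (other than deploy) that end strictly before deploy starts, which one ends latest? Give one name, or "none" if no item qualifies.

soundcheck

Target deploy = [Tue 03:00, Thu 01:00].
build [Tue 14:00, Fri 01:00] → overlapped-by → excluded.
demo [Sat 18:00, Sun 19:00] → after → excluded.
design_review [Mon 11:00, Wed 19:00] → overlaps → excluded.
ingest [Wed 21:00, Sat 13:00] → overlapped-by → excluded.
onboarding [Mon 20:00, Wed 06:00] → overlaps → excluded.
qa_pass [Mon 10:00, Thu 15:00] → contains → excluded.
soundcheck [Mon 06:00, Mon 13:00] → before → candidate.
sync_call [Thu 08:00, Sun 14:00] → after → excluded.
Among candidates, latest end is Mon 13:00 → soundcheck.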